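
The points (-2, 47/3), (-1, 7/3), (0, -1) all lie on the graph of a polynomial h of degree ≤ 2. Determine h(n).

h(n) = 5n^2 + (5/3)n - 1

Write h(n) = an^2 + bn + c. Substituting each data point gives a linear system:
  4a - 2b + c = 47/3
  a - b + c = 7/3
  c = -1
Solving the system yields a = 5, b = 5/3, c = -1.
So h(n) = 5n² + (5/3)n - 1.
Check: h(-2) = 47/3. ✓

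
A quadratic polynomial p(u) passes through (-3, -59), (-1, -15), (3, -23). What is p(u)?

Write p(u) = au^2 + bu + c. Substituting each data point gives a linear system:
  9a - 3b + c = -59
  a - b + c = -15
  9a + 3b + c = -23
Solving the system yields a = -4, b = 6, c = -5.
So p(u) = -4u^2 + 6u - 5.
Check: p(-1) = -15. ✓

p(u) = -4u^2 + 6u - 5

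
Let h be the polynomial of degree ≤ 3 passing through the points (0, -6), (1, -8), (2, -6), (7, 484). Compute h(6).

282

Write h(s) = as^3 + bs^2 + cs + d. Substituting each data point gives a linear system:
  d = -6
  a + b + c + d = -8
  8a + 4b + 2c + d = -6
  343a + 49b + 7c + d = 484
Solving the system yields a = 2, b = -4, c = 0, d = -6.
So h(s) = 2s³ - 4s² - 6.
Then h(6) = 282.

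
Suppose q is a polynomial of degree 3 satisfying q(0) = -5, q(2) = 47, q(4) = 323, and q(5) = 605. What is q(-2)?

Using the Lagrange interpolation formula with nodes 0, 2, 4, 5:
  L_0(t) = (t - 2)(t - 4)(t - 5) / -40
  L_1(t) = t(t - 4)(t - 5) / 12
  L_2(t) = t(t - 2)(t - 5) / -8
  L_3(t) = t(t - 2)(t - 4) / 15
Then q(t) = -5·L_0(t) + 47·L_1(t) + 323·L_2(t) + 605·L_3(t).
Expanding and collecting terms gives q(t) = 4t³ + 4t² + 2t - 5.
Evaluating at t = -2: q(-2) = -25.

-25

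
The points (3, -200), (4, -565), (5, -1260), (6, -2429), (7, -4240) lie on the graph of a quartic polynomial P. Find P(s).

P(s) = -s^4 - 6s^3 + 4s^2 + 4s - 5

Using the Lagrange interpolation formula with nodes 3, 4, 5, 6, 7:
  L_0(s) = (s - 4)(s - 5)(s - 6)(s - 7) / 24
  L_1(s) = (s - 3)(s - 5)(s - 6)(s - 7) / -6
  L_2(s) = (s - 3)(s - 4)(s - 6)(s - 7) / 4
  L_3(s) = (s - 3)(s - 4)(s - 5)(s - 7) / -6
  L_4(s) = (s - 3)(s - 4)(s - 5)(s - 6) / 24
Then P(s) = -200·L_0(s) - 565·L_1(s) - 1260·L_2(s) - 2429·L_3(s) - 4240·L_4(s).
Expanding and collecting terms gives P(s) = -s^4 - 6s^3 + 4s^2 + 4s - 5.
Check: P(7) = -4240. ✓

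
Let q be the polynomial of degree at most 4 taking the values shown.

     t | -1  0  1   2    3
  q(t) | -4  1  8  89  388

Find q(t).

Using the Lagrange interpolation formula with nodes -1, 0, 1, 2, 3:
  L_0(t) = t(t - 1)(t - 2)(t - 3) / 24
  L_1(t) = (t + 1)(t - 1)(t - 2)(t - 3) / -6
  L_2(t) = (t + 1)t(t - 2)(t - 3) / 4
  L_3(t) = (t + 1)t(t - 1)(t - 3) / -6
  L_4(t) = (t + 1)t(t - 1)(t - 2) / 24
Then q(t) = -4·L_0(t) + 1·L_1(t) + 8·L_2(t) + 89·L_3(t) + 388·L_4(t).
Expanding and collecting terms gives q(t) = 3t⁴ + 6t³ - 2t² + 1.
Check: q(0) = 1. ✓

q(t) = 3t^4 + 6t^3 - 2t^2 + 1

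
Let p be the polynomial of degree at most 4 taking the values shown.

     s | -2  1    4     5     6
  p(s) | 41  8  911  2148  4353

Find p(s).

p(s) = 3s^4 + 2s^3 + s^2 - s + 3

Write p(s) = as^4 + bs^3 + cs^2 + ds + e. Substituting each data point gives a linear system:
  16a - 8b + 4c - 2d + e = 41
  a + b + c + d + e = 8
  256a + 64b + 16c + 4d + e = 911
  625a + 125b + 25c + 5d + e = 2148
  1296a + 216b + 36c + 6d + e = 4353
Solving the system yields a = 3, b = 2, c = 1, d = -1, e = 3.
So p(s) = 3s^4 + 2s^3 + s^2 - s + 3.
Check: p(6) = 4353. ✓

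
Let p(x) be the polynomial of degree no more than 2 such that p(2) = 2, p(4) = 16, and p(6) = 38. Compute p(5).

Forward differences of the values at x = 2, 4, 6:
  p  : 2  16  38
  Δ  : 14  22
  Δ^2: 8
The second differences are constant, confirming degree 2.
Interpolating (Newton forward form) and evaluating at x = 5 gives p(5) = 26.

26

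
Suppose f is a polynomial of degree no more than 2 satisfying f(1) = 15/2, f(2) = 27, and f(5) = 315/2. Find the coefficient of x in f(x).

Write f(x) = ax^2 + bx + c. Substituting each data point gives a linear system:
  a + b + c = 15/2
  4a + 2b + c = 27
  25a + 5b + c = 315/2
Solving the system yields a = 6, b = 3/2, c = 0.
So f(x) = 6x^2 + (3/2)x.
The coefficient of x is 3/2.

3/2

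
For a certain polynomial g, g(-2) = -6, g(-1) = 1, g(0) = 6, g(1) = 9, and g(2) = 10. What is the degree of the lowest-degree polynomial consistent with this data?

Forward differences of the values at n = -2, -1, 0, 1, 2:
  g  : -6  1  6  9  10
  Δ  : 7  5  3  1
  Δ^2: -2  -2  -2
  Δ^3: 0  0
  Δ^4: 0
The second differences are constant (-2) and nonzero, while all higher differences vanish, so the minimal degree is 2.

2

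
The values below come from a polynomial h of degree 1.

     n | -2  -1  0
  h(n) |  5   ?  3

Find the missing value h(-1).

4

On equispaced nodes a degree-1 polynomial has vanishing second forward difference, so
  h(-2) - 2·h(-1) + h(0) = 0.
Substituting the known values and solving for h(-1):
  -2·h(-1) = -8
  h(-1) = 4.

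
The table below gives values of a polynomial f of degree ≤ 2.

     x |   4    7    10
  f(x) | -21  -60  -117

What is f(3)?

Using the Lagrange interpolation formula with nodes 4, 7, 10:
  L_0(x) = (x - 7)(x - 10) / 18
  L_1(x) = (x - 4)(x - 10) / -9
  L_2(x) = (x - 4)(x - 7) / 18
Then f(x) = -21·L_0(x) - 60·L_1(x) - 117·L_2(x).
Expanding and collecting terms gives f(x) = -x² - 2x + 3.
Evaluating at x = 3: f(3) = -12.

-12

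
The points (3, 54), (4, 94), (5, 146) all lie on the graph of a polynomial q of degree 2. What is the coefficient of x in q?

Write q(x) = ax^2 + bx + c. Substituting each data point gives a linear system:
  9a + 3b + c = 54
  16a + 4b + c = 94
  25a + 5b + c = 146
Solving the system yields a = 6, b = -2, c = 6.
So q(x) = 6x^2 - 2x + 6.
The coefficient of x is -2.

-2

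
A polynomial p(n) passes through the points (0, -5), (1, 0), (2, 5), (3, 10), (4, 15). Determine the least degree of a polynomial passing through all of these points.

Forward differences of the values at n = 0, 1, 2, 3, 4:
  p  : -5  0  5  10  15
  Δ  : 5  5  5  5
  Δ^2: 0  0  0
  Δ^3: 0  0
  Δ^4: 0
The first differences are constant (5) and nonzero, while all higher differences vanish, so the minimal degree is 1.

1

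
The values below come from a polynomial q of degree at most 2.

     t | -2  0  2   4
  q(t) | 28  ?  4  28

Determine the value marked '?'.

On equispaced nodes a degree-2 polynomial has vanishing third forward difference, so
  - q(-2) + 3·q(0) - 3·q(2) + q(4) = 0.
Substituting the known values and solving for q(0):
  3·q(0) = 12
  q(0) = 4.

4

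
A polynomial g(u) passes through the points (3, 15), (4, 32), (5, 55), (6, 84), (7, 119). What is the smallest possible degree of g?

Forward differences of the values at u = 3, 4, 5, 6, 7:
  g  : 15  32  55  84  119
  Δ  : 17  23  29  35
  Δ^2: 6  6  6
  Δ^3: 0  0
  Δ^4: 0
The second differences are constant (6) and nonzero, while all higher differences vanish, so the minimal degree is 2.

2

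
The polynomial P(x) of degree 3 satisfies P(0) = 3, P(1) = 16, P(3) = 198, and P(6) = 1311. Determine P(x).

P(x) = 5x^3 + 6x^2 + 2x + 3

Using the Lagrange interpolation formula with nodes 0, 1, 3, 6:
  L_0(x) = (x - 1)(x - 3)(x - 6) / -18
  L_1(x) = x(x - 3)(x - 6) / 10
  L_2(x) = x(x - 1)(x - 6) / -18
  L_3(x) = x(x - 1)(x - 3) / 90
Then P(x) = 3·L_0(x) + 16·L_1(x) + 198·L_2(x) + 1311·L_3(x).
Expanding and collecting terms gives P(x) = 5x^3 + 6x^2 + 2x + 3.
Check: P(3) = 198. ✓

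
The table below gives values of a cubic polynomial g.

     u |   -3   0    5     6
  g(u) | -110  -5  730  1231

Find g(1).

Using the Lagrange interpolation formula with nodes -3, 0, 5, 6:
  L_0(u) = u(u - 5)(u - 6) / -216
  L_1(u) = (u + 3)(u - 5)(u - 6) / 90
  L_2(u) = (u + 3)u(u - 6) / -40
  L_3(u) = (u + 3)u(u - 5) / 54
Then g(u) = -110·L_0(u) - 5·L_1(u) + 730·L_2(u) + 1231·L_3(u).
Expanding and collecting terms gives g(u) = 5u^3 + 4u^2 + 2u - 5.
Evaluating at u = 1: g(1) = 6.

6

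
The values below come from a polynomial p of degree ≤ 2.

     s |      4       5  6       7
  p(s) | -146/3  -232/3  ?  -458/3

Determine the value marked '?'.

The 3 known points determine the degree-2 polynomial uniquely.
Write p(s) = as^2 + bs + c. Substituting each data point gives a linear system:
  16a + 4b + c = -146/3
  25a + 5b + c = -232/3
  49a + 7b + c = -458/3
Solving the system yields a = -3, b = -5/3, c = 6.
So p(s) = -3s^2 - (5/3)s + 6.
Then p(6) = -112.

-112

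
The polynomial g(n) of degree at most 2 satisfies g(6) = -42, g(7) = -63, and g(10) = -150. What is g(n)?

Using the Lagrange interpolation formula with nodes 6, 7, 10:
  L_0(n) = (n - 7)(n - 10) / 4
  L_1(n) = (n - 6)(n - 10) / -3
  L_2(n) = (n - 6)(n - 7) / 12
Then g(n) = -42·L_0(n) - 63·L_1(n) - 150·L_2(n).
Expanding and collecting terms gives g(n) = -2n² + 5n.
Check: g(7) = -63. ✓

g(n) = -2n^2 + 5n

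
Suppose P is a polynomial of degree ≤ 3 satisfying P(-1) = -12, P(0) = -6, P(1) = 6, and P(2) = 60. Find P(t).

Using the Lagrange interpolation formula with nodes -1, 0, 1, 2:
  L_0(t) = t(t - 1)(t - 2) / -6
  L_1(t) = (t + 1)(t - 1)(t - 2) / 2
  L_2(t) = (t + 1)t(t - 2) / -2
  L_3(t) = (t + 1)t(t - 1) / 6
Then P(t) = -12·L_0(t) - 6·L_1(t) + 6·L_2(t) + 60·L_3(t).
Expanding and collecting terms gives P(t) = 6t^3 + 3t^2 + 3t - 6.
Check: P(-1) = -12. ✓

P(t) = 6t^3 + 3t^2 + 3t - 6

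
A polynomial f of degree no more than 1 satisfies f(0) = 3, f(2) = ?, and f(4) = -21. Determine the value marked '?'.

-9

On equispaced nodes a degree-1 polynomial has vanishing second forward difference, so
  f(0) - 2·f(2) + f(4) = 0.
Substituting the known values and solving for f(2):
  -2·f(2) = 18
  f(2) = -9.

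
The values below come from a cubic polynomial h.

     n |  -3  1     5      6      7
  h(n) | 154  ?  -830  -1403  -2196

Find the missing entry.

-18

The 4 known points determine the degree-3 polynomial uniquely.
Write h(n) = an^3 + bn^2 + cn + d. Substituting each data point gives a linear system:
  -27a + 9b - 3c + d = 154
  125a + 25b + 5c + d = -830
  216a + 36b + 6c + d = -1403
  343a + 49b + 7c + d = -2196
Solving the system yields a = -6, b = -2, c = -5, d = -5.
So h(n) = -6n^3 - 2n^2 - 5n - 5.
Then h(1) = -18.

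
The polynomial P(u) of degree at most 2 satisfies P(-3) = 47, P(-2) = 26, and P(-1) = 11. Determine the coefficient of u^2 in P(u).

3

Write P(u) = au^2 + bu + c. Substituting each data point gives a linear system:
  9a - 3b + c = 47
  4a - 2b + c = 26
  a - b + c = 11
Solving the system yields a = 3, b = -6, c = 2.
So P(u) = 3u^2 - 6u + 2.
The leading coefficient is 3.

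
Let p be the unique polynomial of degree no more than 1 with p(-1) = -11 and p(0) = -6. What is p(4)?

Write p(s) = as + b. Substituting each data point gives a linear system:
  -a + b = -11
  b = -6
Solving the system yields a = 5, b = -6.
So p(s) = 5s - 6.
Then p(4) = 14.

14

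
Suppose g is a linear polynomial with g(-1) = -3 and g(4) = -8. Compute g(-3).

Using the Lagrange interpolation formula with nodes -1, 4:
  L_0(x) = (x - 4) / -5
  L_1(x) = (x + 1) / 5
Then g(x) = -3·L_0(x) - 8·L_1(x).
Expanding and collecting terms gives g(x) = -x - 4.
Evaluating at x = -3: g(-3) = -1.

-1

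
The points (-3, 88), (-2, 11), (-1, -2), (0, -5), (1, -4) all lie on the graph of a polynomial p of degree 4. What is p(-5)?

Using the Lagrange interpolation formula with nodes -3, -2, -1, 0, 1:
  L_0(n) = (n + 2)(n + 1)n(n - 1) / 24
  L_1(n) = (n + 3)(n + 1)n(n - 1) / -6
  L_2(n) = (n + 3)(n + 2)n(n - 1) / 4
  L_3(n) = (n + 3)(n + 2)(n + 1)(n - 1) / -6
  L_4(n) = (n + 3)(n + 2)(n + 1)n / 24
Then p(n) = 88·L_0(n) + 11·L_1(n) - 2·L_2(n) - 5·L_3(n) - 4·L_4(n).
Expanding and collecting terms gives p(n) = 2n^4 + 3n^3 - 4n - 5.
Evaluating at n = -5: p(-5) = 890.

890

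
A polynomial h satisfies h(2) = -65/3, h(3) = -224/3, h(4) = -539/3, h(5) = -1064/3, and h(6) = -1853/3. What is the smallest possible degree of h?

Forward differences of the values at t = 2, 3, 4, 5, 6:
  h  : -65/3  -224/3  -539/3  -1064/3  -1853/3
  Δ  : -53  -105  -175  -263
  Δ^2: -52  -70  -88
  Δ^3: -18  -18
  Δ^4: 0
The third differences are constant (-18) and nonzero, while all higher differences vanish, so the minimal degree is 3.

3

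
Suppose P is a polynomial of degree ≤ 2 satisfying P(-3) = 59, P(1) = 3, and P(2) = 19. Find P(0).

Write P(u) = au^2 + bu + c. Substituting each data point gives a linear system:
  9a - 3b + c = 59
  a + b + c = 3
  4a + 2b + c = 19
Solving the system yields a = 6, b = -2, c = -1.
So P(u) = 6u^2 - 2u - 1.
Then P(0) = -1.

-1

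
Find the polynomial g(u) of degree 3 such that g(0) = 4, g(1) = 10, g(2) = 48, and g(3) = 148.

Using the Lagrange interpolation formula with nodes 0, 1, 2, 3:
  L_0(u) = (u - 1)(u - 2)(u - 3) / -6
  L_1(u) = u(u - 2)(u - 3) / 2
  L_2(u) = u(u - 1)(u - 3) / -2
  L_3(u) = u(u - 1)(u - 2) / 6
Then g(u) = 4·L_0(u) + 10·L_1(u) + 48·L_2(u) + 148·L_3(u).
Expanding and collecting terms gives g(u) = 5u^3 + u^2 + 4.
Check: g(3) = 148. ✓

g(u) = 5u^3 + u^2 + 4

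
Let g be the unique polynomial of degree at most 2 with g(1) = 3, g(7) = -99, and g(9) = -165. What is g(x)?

g(x) = -2x^2 - x + 6

Using the Lagrange interpolation formula with nodes 1, 7, 9:
  L_0(x) = (x - 7)(x - 9) / 48
  L_1(x) = (x - 1)(x - 9) / -12
  L_2(x) = (x - 1)(x - 7) / 16
Then g(x) = 3·L_0(x) - 99·L_1(x) - 165·L_2(x).
Expanding and collecting terms gives g(x) = -2x^2 - x + 6.
Check: g(7) = -99. ✓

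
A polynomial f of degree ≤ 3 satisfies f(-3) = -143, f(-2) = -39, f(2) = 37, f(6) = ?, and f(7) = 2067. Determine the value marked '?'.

1297

The 4 known points determine the degree-3 polynomial uniquely.
Write f(s) = as^3 + bs^2 + cs + d. Substituting each data point gives a linear system:
  -27a + 9b - 3c + d = -143
  -8a + 4b - 2c + d = -39
  8a + 4b + 2c + d = 37
  343a + 49b + 7c + d = 2067
Solving the system yields a = 6, b = 1, c = -5, d = -5.
So f(s) = 6s^3 + s^2 - 5s - 5.
Then f(6) = 1297.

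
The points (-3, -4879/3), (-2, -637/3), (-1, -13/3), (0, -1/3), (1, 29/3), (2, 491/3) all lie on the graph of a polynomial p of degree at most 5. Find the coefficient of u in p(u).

2

Write p(u) = au^5 + bu^4 + cu^3 + du^2 + eu + k. Substituting each data point gives a linear system:
  -243a + 81b - 27c + 9d - 3e + k = -4879/3
  -32a + 16b - 8c + 4d - 2e + k = -637/3
  -a + b - c + d - e + k = -13/3
  k = -1/3
  a + b + c + d + e + k = 29/3
  32a + 16b + 8c + 4d + 2e + k = 491/3
Solving the system yields a = 6, b = -3, c = -1, d = 6, e = 2, k = -1/3.
So p(u) = 6u^5 - 3u^4 - u^3 + 6u^2 + 2u - 1/3.
The coefficient of u is 2.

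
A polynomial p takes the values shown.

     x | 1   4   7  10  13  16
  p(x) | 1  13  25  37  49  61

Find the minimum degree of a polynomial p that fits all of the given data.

Forward differences of the values at x = 1, 4, 7, 10, 13, 16:
  p  : 1  13  25  37  49  61
  Δ  : 12  12  12  12  12
  Δ^2: 0  0  0  0
  Δ^3: 0  0  0
  Δ^4: 0  0
  Δ^5: 0
The first differences are constant (12) and nonzero, while all higher differences vanish, so the minimal degree is 1.

1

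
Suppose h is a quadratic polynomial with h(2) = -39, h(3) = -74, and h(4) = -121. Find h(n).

h(n) = -6n^2 - 5n - 5

Write h(n) = an^2 + bn + c. Substituting each data point gives a linear system:
  4a + 2b + c = -39
  9a + 3b + c = -74
  16a + 4b + c = -121
Solving the system yields a = -6, b = -5, c = -5.
So h(n) = -6n^2 - 5n - 5.
Check: h(3) = -74. ✓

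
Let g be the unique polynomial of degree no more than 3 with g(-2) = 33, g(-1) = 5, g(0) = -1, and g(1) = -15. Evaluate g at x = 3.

Write g(x) = ax^3 + bx^2 + cx + d. Substituting each data point gives a linear system:
  -8a + 4b - 2c + d = 33
  -a + b - c + d = 5
  d = -1
  a + b + c + d = -15
Solving the system yields a = -5, b = -4, c = -5, d = -1.
So g(x) = -5x³ - 4x² - 5x - 1.
Then g(3) = -187.

-187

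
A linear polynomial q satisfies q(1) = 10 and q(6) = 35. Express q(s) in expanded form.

Using the Lagrange interpolation formula with nodes 1, 6:
  L_0(s) = (s - 6) / -5
  L_1(s) = (s - 1) / 5
Then q(s) = 10·L_0(s) + 35·L_1(s).
Expanding and collecting terms gives q(s) = 5s + 5.
Check: q(1) = 10. ✓

q(s) = 5s + 5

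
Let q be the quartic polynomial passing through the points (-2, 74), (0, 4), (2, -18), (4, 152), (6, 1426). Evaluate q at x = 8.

Forward differences of the values at x = -2, 0, 2, 4, 6:
  q  : 74  4  -18  152  1426
  Δ  : -70  -22  170  1274
  Δ^2: 48  192  1104
  Δ^3: 144  912
  Δ^4: 768
The fourth differences are constant, confirming degree 4.
Interpolating (Newton forward form) and evaluating at x = 8 gives q(8) = 5484.

5484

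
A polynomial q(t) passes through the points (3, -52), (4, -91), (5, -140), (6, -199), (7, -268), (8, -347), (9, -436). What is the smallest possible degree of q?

Forward differences of the values at t = 3, 4, 5, 6, 7, 8, 9:
  q  : -52  -91  -140  -199  -268  -347  -436
  Δ  : -39  -49  -59  -69  -79  -89
  Δ^2: -10  -10  -10  -10  -10
  Δ^3: 0  0  0  0
  Δ^4: 0  0  0
  Δ^5: 0  0
  Δ^6: 0
The second differences are constant (-10) and nonzero, while all higher differences vanish, so the minimal degree is 2.

2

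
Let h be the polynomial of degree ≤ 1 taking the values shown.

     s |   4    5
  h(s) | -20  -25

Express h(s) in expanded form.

Write h(s) = as + b. Substituting each data point gives a linear system:
  4a + b = -20
  5a + b = -25
Solving the system yields a = -5, b = 0.
So h(s) = -5s.
Check: h(4) = -20. ✓

h(s) = -5s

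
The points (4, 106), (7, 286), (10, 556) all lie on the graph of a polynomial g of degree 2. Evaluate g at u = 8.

Forward differences of the values at u = 4, 7, 10:
  g  : 106  286  556
  Δ  : 180  270
  Δ^2: 90
The second differences are constant, confirming degree 2.
Interpolating (Newton forward form) and evaluating at u = 8 gives g(8) = 366.

366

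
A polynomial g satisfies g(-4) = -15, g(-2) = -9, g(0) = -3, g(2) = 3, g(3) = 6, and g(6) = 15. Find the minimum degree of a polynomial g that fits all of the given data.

1

Divided differences on the nodes -4, -2, 0, 2, 3, 6:
  order 0: -15  -9  -3  3  6  15
  order 1: 3  3  3  3  3
  order 2: 0  0  0  0
  order 3: 0  0  0
  order 4: 0  0
  order 5: 0
The order-1 divided differences are all 3 (nonzero) and every higher order vanishes, so the data lies on a polynomial of degree exactly 1.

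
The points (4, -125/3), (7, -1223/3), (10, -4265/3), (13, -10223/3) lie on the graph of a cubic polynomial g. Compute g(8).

Using the Lagrange interpolation formula with nodes 4, 7, 10, 13:
  L_0(t) = (t - 7)(t - 10)(t - 13) / -162
  L_1(t) = (t - 4)(t - 10)(t - 13) / 54
  L_2(t) = (t - 4)(t - 7)(t - 13) / -54
  L_3(t) = (t - 4)(t - 7)(t - 10) / 162
Then g(t) = -125/3·L_0(t) - 1223/3·L_1(t) - 4265/3·L_2(t) - 10223/3·L_3(t).
Expanding and collecting terms gives g(t) = -2t^3 + 6t^2 - 2t - 5/3.
Evaluating at t = 8: g(8) = -1973/3.

-1973/3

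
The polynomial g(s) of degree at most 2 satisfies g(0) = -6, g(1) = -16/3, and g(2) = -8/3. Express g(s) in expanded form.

Write g(s) = as^2 + bs + c. Substituting each data point gives a linear system:
  c = -6
  a + b + c = -16/3
  4a + 2b + c = -8/3
Solving the system yields a = 1, b = -1/3, c = -6.
So g(s) = s^2 - (1/3)s - 6.
Check: g(1) = -16/3. ✓

g(s) = s^2 - (1/3)s - 6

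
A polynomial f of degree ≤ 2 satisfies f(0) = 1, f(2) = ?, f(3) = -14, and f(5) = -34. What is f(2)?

The 3 known points determine the degree-2 polynomial uniquely.
Write f(s) = as^2 + bs + c. Substituting each data point gives a linear system:
  c = 1
  9a + 3b + c = -14
  25a + 5b + c = -34
Solving the system yields a = -1, b = -2, c = 1.
So f(s) = -s² - 2s + 1.
Then f(2) = -7.

-7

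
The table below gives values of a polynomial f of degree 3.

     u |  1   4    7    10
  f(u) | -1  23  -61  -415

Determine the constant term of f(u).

Write f(u) = au^3 + bu^2 + cu + d. Substituting each data point gives a linear system:
  a + b + c + d = -1
  64a + 16b + 4c + d = 23
  343a + 49b + 7c + d = -61
  1000a + 100b + 10c + d = -415
Solving the system yields a = -1, b = 6, c = -1, d = -5.
So f(u) = -u^3 + 6u^2 - u - 5.
The constant term is -5.

-5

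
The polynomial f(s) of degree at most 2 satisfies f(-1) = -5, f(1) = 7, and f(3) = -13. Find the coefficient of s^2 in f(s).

Write f(s) = as^2 + bs + c. Substituting each data point gives a linear system:
  a - b + c = -5
  a + b + c = 7
  9a + 3b + c = -13
Solving the system yields a = -4, b = 6, c = 5.
So f(s) = -4s^2 + 6s + 5.
The leading coefficient is -4.

-4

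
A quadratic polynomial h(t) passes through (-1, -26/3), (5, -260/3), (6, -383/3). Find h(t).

h(t) = -4t^2 + 3t - 5/3

Using the Lagrange interpolation formula with nodes -1, 5, 6:
  L_0(t) = (t - 5)(t - 6) / 42
  L_1(t) = (t + 1)(t - 6) / -6
  L_2(t) = (t + 1)(t - 5) / 7
Then h(t) = -26/3·L_0(t) - 260/3·L_1(t) - 383/3·L_2(t).
Expanding and collecting terms gives h(t) = -4t^2 + 3t - 5/3.
Check: h(-1) = -26/3. ✓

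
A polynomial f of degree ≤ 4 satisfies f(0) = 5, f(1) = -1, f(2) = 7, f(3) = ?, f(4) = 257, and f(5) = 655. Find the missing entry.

71

On equispaced nodes a degree-4 polynomial has vanishing fifth forward difference, so
  - f(0) + 5·f(1) - 10·f(2) + 10·f(3) - 5·f(4) + f(5) = 0.
Substituting the known values and solving for f(3):
  10·f(3) = 710
  f(3) = 71.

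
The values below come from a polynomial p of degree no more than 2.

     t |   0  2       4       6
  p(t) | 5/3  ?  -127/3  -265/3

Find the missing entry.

On equispaced nodes a degree-2 polynomial has vanishing third forward difference, so
  - p(0) + 3·p(2) - 3·p(4) + p(6) = 0.
Substituting the known values and solving for p(2):
  3·p(2) = -37
  p(2) = -37/3.

-37/3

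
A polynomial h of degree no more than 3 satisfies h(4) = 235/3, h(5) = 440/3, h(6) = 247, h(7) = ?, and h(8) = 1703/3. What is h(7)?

On equispaced nodes a degree-3 polynomial has vanishing fourth forward difference, so
  h(4) - 4·h(5) + 6·h(6) - 4·h(7) + h(8) = 0.
Substituting the known values and solving for h(7):
  -4·h(7) = -4624/3
  h(7) = 1156/3.

1156/3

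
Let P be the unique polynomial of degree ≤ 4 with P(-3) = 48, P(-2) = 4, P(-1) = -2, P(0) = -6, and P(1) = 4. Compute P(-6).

1488

Forward differences of the values at x = -3, -2, -1, 0, 1:
  P  : 48  4  -2  -6  4
  Δ  : -44  -6  -4  10
  Δ^2: 38  2  14
  Δ^3: -36  12
  Δ^4: 48
The fourth differences are constant, confirming degree 4.
Interpolating (Newton forward form) and evaluating at x = -6 gives P(-6) = 1488.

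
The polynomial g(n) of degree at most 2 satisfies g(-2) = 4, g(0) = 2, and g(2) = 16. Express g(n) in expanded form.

g(n) = 2n^2 + 3n + 2

Write g(n) = an^2 + bn + c. Substituting each data point gives a linear system:
  4a - 2b + c = 4
  c = 2
  4a + 2b + c = 16
Solving the system yields a = 2, b = 3, c = 2.
So g(n) = 2n² + 3n + 2.
Check: g(0) = 2. ✓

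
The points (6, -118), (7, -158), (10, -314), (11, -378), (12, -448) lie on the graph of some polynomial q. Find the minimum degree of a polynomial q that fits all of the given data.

2

Divided differences on the nodes 6, 7, 10, 11, 12:
  order 0: -118  -158  -314  -378  -448
  order 1: -40  -52  -64  -70
  order 2: -3  -3  -3
  order 3: 0  0
  order 4: 0
The order-2 divided differences are all -3 (nonzero) and every higher order vanishes, so the data lies on a polynomial of degree exactly 2.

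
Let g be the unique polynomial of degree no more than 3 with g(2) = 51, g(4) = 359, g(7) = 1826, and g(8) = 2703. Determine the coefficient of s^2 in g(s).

Write g(s) = as^3 + bs^2 + cs + d. Substituting each data point gives a linear system:
  8a + 4b + 2c + d = 51
  64a + 16b + 4c + d = 359
  343a + 49b + 7c + d = 1826
  512a + 64b + 8c + d = 2703
Solving the system yields a = 5, b = 2, c = 2, d = -1.
So g(s) = 5s³ + 2s² + 2s - 1.
The coefficient of s^2 is 2.

2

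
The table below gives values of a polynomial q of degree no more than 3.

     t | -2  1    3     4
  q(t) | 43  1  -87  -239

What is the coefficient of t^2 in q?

Write q(t) = at^3 + bt^2 + ct + d. Substituting each data point gives a linear system:
  -8a + 4b - 2c + d = 43
  a + b + c + d = 1
  27a + 9b + 3c + d = -87
  64a + 16b + 4c + d = -239
Solving the system yields a = -5, b = 4, c = 5, d = -3.
So q(t) = -5t^3 + 4t^2 + 5t - 3.
The coefficient of t^2 is 4.

4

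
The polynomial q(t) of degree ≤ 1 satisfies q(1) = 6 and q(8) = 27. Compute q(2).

9

Write q(t) = at + b. Substituting each data point gives a linear system:
  a + b = 6
  8a + b = 27
Solving the system yields a = 3, b = 3.
So q(t) = 3t + 3.
Then q(2) = 9.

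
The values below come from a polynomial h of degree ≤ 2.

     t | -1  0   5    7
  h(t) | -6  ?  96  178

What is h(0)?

The 3 known points determine the degree-2 polynomial uniquely.
Write h(t) = at^2 + bt + c. Substituting each data point gives a linear system:
  a - b + c = -6
  25a + 5b + c = 96
  49a + 7b + c = 178
Solving the system yields a = 3, b = 5, c = -4.
So h(t) = 3t² + 5t - 4.
Then h(0) = -4.

-4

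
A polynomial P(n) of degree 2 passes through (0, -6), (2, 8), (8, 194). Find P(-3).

Using the Lagrange interpolation formula with nodes 0, 2, 8:
  L_0(n) = (n - 2)(n - 8) / 16
  L_1(n) = n(n - 8) / -12
  L_2(n) = n(n - 2) / 48
Then P(n) = -6·L_0(n) + 8·L_1(n) + 194·L_2(n).
Expanding and collecting terms gives P(n) = 3n^2 + n - 6.
Evaluating at n = -3: P(-3) = 18.

18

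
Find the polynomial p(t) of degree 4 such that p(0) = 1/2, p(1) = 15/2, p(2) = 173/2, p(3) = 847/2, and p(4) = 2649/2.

p(t) = 5t^4 + t^3 - 2t^2 + 3t + 1/2

Write p(t) = at^4 + bt^3 + ct^2 + dt + e. Substituting each data point gives a linear system:
  e = 1/2
  a + b + c + d + e = 15/2
  16a + 8b + 4c + 2d + e = 173/2
  81a + 27b + 9c + 3d + e = 847/2
  256a + 64b + 16c + 4d + e = 2649/2
Solving the system yields a = 5, b = 1, c = -2, d = 3, e = 1/2.
So p(t) = 5t⁴ + t³ - 2t² + 3t + 1/2.
Check: p(1) = 15/2. ✓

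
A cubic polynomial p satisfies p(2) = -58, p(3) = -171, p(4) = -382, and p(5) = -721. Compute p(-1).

-7

Forward differences of the values at s = 2, 3, 4, 5:
  p  : -58  -171  -382  -721
  Δ  : -113  -211  -339
  Δ^2: -98  -128
  Δ^3: -30
The third differences are constant, confirming degree 3.
Interpolating (Newton forward form) and evaluating at s = -1 gives p(-1) = -7.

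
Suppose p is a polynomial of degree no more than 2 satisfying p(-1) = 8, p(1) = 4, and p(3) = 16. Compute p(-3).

Using the Lagrange interpolation formula with nodes -1, 1, 3:
  L_0(t) = (t - 1)(t - 3) / 8
  L_1(t) = (t + 1)(t - 3) / -4
  L_2(t) = (t + 1)(t - 1) / 8
Then p(t) = 8·L_0(t) + 4·L_1(t) + 16·L_2(t).
Expanding and collecting terms gives p(t) = 2t^2 - 2t + 4.
Evaluating at t = -3: p(-3) = 28.

28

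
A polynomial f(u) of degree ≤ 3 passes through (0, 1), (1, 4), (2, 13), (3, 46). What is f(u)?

Using the Lagrange interpolation formula with nodes 0, 1, 2, 3:
  L_0(u) = (u - 1)(u - 2)(u - 3) / -6
  L_1(u) = u(u - 2)(u - 3) / 2
  L_2(u) = u(u - 1)(u - 3) / -2
  L_3(u) = u(u - 1)(u - 2) / 6
Then f(u) = 1·L_0(u) + 4·L_1(u) + 13·L_2(u) + 46·L_3(u).
Expanding and collecting terms gives f(u) = 3u³ - 6u² + 6u + 1.
Check: f(3) = 46. ✓

f(u) = 3u^3 - 6u^2 + 6u + 1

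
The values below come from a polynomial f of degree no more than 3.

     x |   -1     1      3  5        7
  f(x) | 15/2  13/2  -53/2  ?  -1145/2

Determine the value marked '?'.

-375/2

The 4 known points determine the degree-3 polynomial uniquely.
Write f(x) = ax^3 + bx^2 + cx + d. Substituting each data point gives a linear system:
  -a + b - c + d = 15/2
  a + b + c + d = 13/2
  27a + 9b + 3c + d = -53/2
  343a + 49b + 7c + d = -1145/2
Solving the system yields a = -2, b = 2, c = 3/2, d = 5.
So f(x) = -2x³ + 2x² + (3/2)x + 5.
Then f(5) = -375/2.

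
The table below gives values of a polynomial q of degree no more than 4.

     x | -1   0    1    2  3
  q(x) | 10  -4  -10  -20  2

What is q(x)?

Write q(x) = ax^4 + bx^3 + cx^2 + dx + e. Substituting each data point gives a linear system:
  a - b + c - d + e = 10
  e = -4
  a + b + c + d + e = -10
  16a + 8b + 4c + 2d + e = -20
  81a + 27b + 9c + 3d + e = 2
Solving the system yields a = 2, b = -6, c = 2, d = -4, e = -4.
So q(x) = 2x^4 - 6x^3 + 2x^2 - 4x - 4.
Check: q(1) = -10. ✓

q(x) = 2x^4 - 6x^3 + 2x^2 - 4x - 4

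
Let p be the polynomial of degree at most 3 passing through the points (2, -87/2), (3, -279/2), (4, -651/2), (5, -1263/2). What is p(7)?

Using the Lagrange interpolation formula with nodes 2, 3, 4, 5:
  L_0(t) = (t - 3)(t - 4)(t - 5) / -6
  L_1(t) = (t - 2)(t - 4)(t - 5) / 2
  L_2(t) = (t - 2)(t - 3)(t - 5) / -2
  L_3(t) = (t - 2)(t - 3)(t - 4) / 6
Then p(t) = -87/2·L_0(t) - 279/2·L_1(t) - 651/2·L_2(t) - 1263/2·L_3(t).
Expanding and collecting terms gives p(t) = -5t^3 - t - 3/2.
Evaluating at t = 7: p(7) = -3447/2.

-3447/2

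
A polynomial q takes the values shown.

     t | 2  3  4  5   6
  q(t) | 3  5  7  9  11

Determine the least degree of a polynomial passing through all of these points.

1

Forward differences of the values at t = 2, 3, 4, 5, 6:
  q  : 3  5  7  9  11
  Δ  : 2  2  2  2
  Δ^2: 0  0  0
  Δ^3: 0  0
  Δ^4: 0
The first differences are constant (2) and nonzero, while all higher differences vanish, so the minimal degree is 1.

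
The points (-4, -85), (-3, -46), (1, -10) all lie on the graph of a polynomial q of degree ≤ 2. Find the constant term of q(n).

-1

Write q(n) = an^2 + bn + c. Substituting each data point gives a linear system:
  16a - 4b + c = -85
  9a - 3b + c = -46
  a + b + c = -10
Solving the system yields a = -6, b = -3, c = -1.
So q(n) = -6n^2 - 3n - 1.
The constant term is -1.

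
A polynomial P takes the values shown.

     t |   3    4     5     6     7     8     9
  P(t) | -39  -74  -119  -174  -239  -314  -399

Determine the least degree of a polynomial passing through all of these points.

2

Forward differences of the values at t = 3, 4, 5, 6, 7, 8, 9:
  P  : -39  -74  -119  -174  -239  -314  -399
  Δ  : -35  -45  -55  -65  -75  -85
  Δ^2: -10  -10  -10  -10  -10
  Δ^3: 0  0  0  0
  Δ^4: 0  0  0
  Δ^5: 0  0
  Δ^6: 0
The second differences are constant (-10) and nonzero, while all higher differences vanish, so the minimal degree is 2.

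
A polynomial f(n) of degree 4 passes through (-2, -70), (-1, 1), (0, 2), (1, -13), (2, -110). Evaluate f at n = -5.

Forward differences of the values at n = -2, -1, 0, 1, 2:
  f  : -70  1  2  -13  -110
  Δ  : 71  1  -15  -97
  Δ^2: -70  -16  -82
  Δ^3: 54  -66
  Δ^4: -120
The fourth differences are constant, confirming degree 4.
Interpolating (Newton forward form) and evaluating at n = -5 gives f(-5) = -3043.

-3043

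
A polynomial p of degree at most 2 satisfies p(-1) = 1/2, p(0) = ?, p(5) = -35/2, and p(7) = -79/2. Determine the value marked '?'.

5/2

The 3 known points determine the degree-2 polynomial uniquely.
Write p(n) = an^2 + bn + c. Substituting each data point gives a linear system:
  a - b + c = 1/2
  25a + 5b + c = -35/2
  49a + 7b + c = -79/2
Solving the system yields a = -1, b = 1, c = 5/2.
So p(n) = -n^2 + n + 5/2.
Then p(0) = 5/2.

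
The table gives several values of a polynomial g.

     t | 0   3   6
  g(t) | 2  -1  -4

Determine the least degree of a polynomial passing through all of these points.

1

Forward differences of the values at t = 0, 3, 6:
  g  : 2  -1  -4
  Δ  : -3  -3
  Δ^2: 0
The first differences are constant (-3) and nonzero, while all higher differences vanish, so the minimal degree is 1.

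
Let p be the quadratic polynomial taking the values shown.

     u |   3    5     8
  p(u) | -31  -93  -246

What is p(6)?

-136

Using the Lagrange interpolation formula with nodes 3, 5, 8:
  L_0(u) = (u - 5)(u - 8) / 10
  L_1(u) = (u - 3)(u - 8) / -6
  L_2(u) = (u - 3)(u - 5) / 15
Then p(u) = -31·L_0(u) - 93·L_1(u) - 246·L_2(u).
Expanding and collecting terms gives p(u) = -4u^2 + u + 2.
Evaluating at u = 6: p(6) = -136.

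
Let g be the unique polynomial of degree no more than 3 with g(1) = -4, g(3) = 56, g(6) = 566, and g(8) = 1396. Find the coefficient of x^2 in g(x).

Write g(x) = ax^3 + bx^2 + cx + d. Substituting each data point gives a linear system:
  a + b + c + d = -4
  27a + 9b + 3c + d = 56
  216a + 36b + 6c + d = 566
  512a + 64b + 8c + d = 1396
Solving the system yields a = 3, b = -2, c = -1, d = -4.
So g(x) = 3x³ - 2x² - x - 4.
The coefficient of x^2 is -2.

-2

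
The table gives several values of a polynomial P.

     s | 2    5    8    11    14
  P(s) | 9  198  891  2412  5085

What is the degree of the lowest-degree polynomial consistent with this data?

3

Forward differences of the values at s = 2, 5, 8, 11, 14:
  P  : 9  198  891  2412  5085
  Δ  : 189  693  1521  2673
  Δ^2: 504  828  1152
  Δ^3: 324  324
  Δ^4: 0
The third differences are constant (324) and nonzero, while all higher differences vanish, so the minimal degree is 3.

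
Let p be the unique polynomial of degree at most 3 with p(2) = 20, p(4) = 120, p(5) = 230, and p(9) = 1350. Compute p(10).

Using the Lagrange interpolation formula with nodes 2, 4, 5, 9:
  L_0(u) = (u - 4)(u - 5)(u - 9) / -42
  L_1(u) = (u - 2)(u - 5)(u - 9) / 10
  L_2(u) = (u - 2)(u - 4)(u - 9) / -12
  L_3(u) = (u - 2)(u - 4)(u - 5) / 140
Then p(u) = 20·L_0(u) + 120·L_1(u) + 230·L_2(u) + 1350·L_3(u).
Expanding and collecting terms gives p(u) = 2u³ - 2u² + 6u.
Evaluating at u = 10: p(10) = 1860.

1860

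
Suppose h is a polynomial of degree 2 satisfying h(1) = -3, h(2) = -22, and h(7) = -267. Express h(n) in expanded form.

h(n) = -5n^2 - 4n + 6

Using the Lagrange interpolation formula with nodes 1, 2, 7:
  L_0(n) = (n - 2)(n - 7) / 6
  L_1(n) = (n - 1)(n - 7) / -5
  L_2(n) = (n - 1)(n - 2) / 30
Then h(n) = -3·L_0(n) - 22·L_1(n) - 267·L_2(n).
Expanding and collecting terms gives h(n) = -5n² - 4n + 6.
Check: h(1) = -3. ✓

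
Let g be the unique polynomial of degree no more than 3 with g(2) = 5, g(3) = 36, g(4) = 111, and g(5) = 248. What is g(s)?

g(s) = 3s^3 - 5s^2 - s + 3

Using the Lagrange interpolation formula with nodes 2, 3, 4, 5:
  L_0(s) = (s - 3)(s - 4)(s - 5) / -6
  L_1(s) = (s - 2)(s - 4)(s - 5) / 2
  L_2(s) = (s - 2)(s - 3)(s - 5) / -2
  L_3(s) = (s - 2)(s - 3)(s - 4) / 6
Then g(s) = 5·L_0(s) + 36·L_1(s) + 111·L_2(s) + 248·L_3(s).
Expanding and collecting terms gives g(s) = 3s^3 - 5s^2 - s + 3.
Check: g(4) = 111. ✓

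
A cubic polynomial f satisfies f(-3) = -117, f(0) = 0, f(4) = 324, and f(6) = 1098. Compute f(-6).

-1026

Using the Lagrange interpolation formula with nodes -3, 0, 4, 6:
  L_0(n) = n(n - 4)(n - 6) / -189
  L_1(n) = (n + 3)(n - 4)(n - 6) / 72
  L_2(n) = (n + 3)n(n - 6) / -56
  L_3(n) = (n + 3)n(n - 4) / 108
Then f(n) = -117·L_0(n) + 0·L_1(n) + 324·L_2(n) + 1098·L_3(n).
Expanding and collecting terms gives f(n) = 5n^3 + n^2 - 3n.
Evaluating at n = -6: f(-6) = -1026.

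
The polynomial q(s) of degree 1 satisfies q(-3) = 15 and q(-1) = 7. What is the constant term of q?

Write q(s) = as + b. Substituting each data point gives a linear system:
  -3a + b = 15
  -a + b = 7
Solving the system yields a = -4, b = 3.
So q(s) = -4s + 3.
The constant term is 3.

3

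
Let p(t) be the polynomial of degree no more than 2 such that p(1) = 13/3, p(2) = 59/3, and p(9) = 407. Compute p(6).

Using the Lagrange interpolation formula with nodes 1, 2, 9:
  L_0(t) = (t - 2)(t - 9) / 8
  L_1(t) = (t - 1)(t - 9) / -7
  L_2(t) = (t - 1)(t - 2) / 56
Then p(t) = 13/3·L_0(t) + 59/3·L_1(t) + 407·L_2(t).
Expanding and collecting terms gives p(t) = 5t^2 + (1/3)t - 1.
Evaluating at t = 6: p(6) = 181.

181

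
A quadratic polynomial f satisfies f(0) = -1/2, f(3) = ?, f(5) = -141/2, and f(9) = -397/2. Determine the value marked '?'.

-61/2

The 3 known points determine the degree-2 polynomial uniquely.
Write f(s) = as^2 + bs + c. Substituting each data point gives a linear system:
  c = -1/2
  25a + 5b + c = -141/2
  81a + 9b + c = -397/2
Solving the system yields a = -2, b = -4, c = -1/2.
So f(s) = -2s² - 4s - 1/2.
Then f(3) = -61/2.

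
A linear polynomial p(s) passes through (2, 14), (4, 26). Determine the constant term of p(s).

2

Write p(s) = as + b. Substituting each data point gives a linear system:
  2a + b = 14
  4a + b = 26
Solving the system yields a = 6, b = 2.
So p(s) = 6s + 2.
The constant term is 2.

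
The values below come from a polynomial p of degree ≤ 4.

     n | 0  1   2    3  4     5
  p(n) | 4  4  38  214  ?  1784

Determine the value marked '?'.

712

On equispaced nodes a degree-4 polynomial has vanishing fifth forward difference, so
  - p(0) + 5·p(1) - 10·p(2) + 10·p(3) - 5·p(4) + p(5) = 0.
Substituting the known values and solving for p(4):
  -5·p(4) = -3560
  p(4) = 712.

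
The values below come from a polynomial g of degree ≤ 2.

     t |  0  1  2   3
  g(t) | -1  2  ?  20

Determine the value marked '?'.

On equispaced nodes a degree-2 polynomial has vanishing third forward difference, so
  - g(0) + 3·g(1) - 3·g(2) + g(3) = 0.
Substituting the known values and solving for g(2):
  -3·g(2) = -27
  g(2) = 9.

9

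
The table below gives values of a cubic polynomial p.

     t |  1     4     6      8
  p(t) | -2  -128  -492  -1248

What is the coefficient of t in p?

Write p(t) = at^3 + bt^2 + ct + d. Substituting each data point gives a linear system:
  a + b + c + d = -2
  64a + 16b + 4c + d = -128
  216a + 36b + 6c + d = -492
  512a + 64b + 8c + d = -1248
Solving the system yields a = -3, b = 5, c = -4, d = 0.
So p(t) = -3t³ + 5t² - 4t.
The coefficient of t is -4.

-4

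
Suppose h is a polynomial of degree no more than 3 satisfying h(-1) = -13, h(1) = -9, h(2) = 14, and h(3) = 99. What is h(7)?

Using the Lagrange interpolation formula with nodes -1, 1, 2, 3:
  L_0(u) = (u - 1)(u - 2)(u - 3) / -24
  L_1(u) = (u + 1)(u - 2)(u - 3) / 4
  L_2(u) = (u + 1)(u - 1)(u - 3) / -3
  L_3(u) = (u + 1)(u - 1)(u - 2) / 8
Then h(u) = -13·L_0(u) - 9·L_1(u) + 14·L_2(u) + 99·L_3(u).
Expanding and collecting terms gives h(u) = 6u³ - 5u² - 4u - 6.
Evaluating at u = 7: h(7) = 1779.

1779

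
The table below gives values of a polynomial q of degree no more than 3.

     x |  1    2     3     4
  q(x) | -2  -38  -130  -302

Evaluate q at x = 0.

Write q(x) = ax^3 + bx^2 + cx + d. Substituting each data point gives a linear system:
  a + b + c + d = -2
  8a + 4b + 2c + d = -38
  27a + 9b + 3c + d = -130
  64a + 16b + 4c + d = -302
Solving the system yields a = -4, b = -4, c = 4, d = 2.
So q(x) = -4x^3 - 4x^2 + 4x + 2.
Then q(0) = 2.

2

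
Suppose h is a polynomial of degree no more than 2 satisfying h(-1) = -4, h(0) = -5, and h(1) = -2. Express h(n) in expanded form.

Write h(n) = an^2 + bn + c. Substituting each data point gives a linear system:
  a - b + c = -4
  c = -5
  a + b + c = -2
Solving the system yields a = 2, b = 1, c = -5.
So h(n) = 2n^2 + n - 5.
Check: h(0) = -5. ✓

h(n) = 2n^2 + n - 5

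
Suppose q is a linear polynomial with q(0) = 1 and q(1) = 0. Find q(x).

Write q(x) = ax + b. Substituting each data point gives a linear system:
  b = 1
  a + b = 0
Solving the system yields a = -1, b = 1.
So q(x) = -x + 1.
Check: q(1) = 0. ✓

q(x) = -x + 1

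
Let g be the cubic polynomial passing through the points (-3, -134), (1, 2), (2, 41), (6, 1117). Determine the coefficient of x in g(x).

1

Write g(x) = ax^3 + bx^2 + cx + d. Substituting each data point gives a linear system:
  -27a + 9b - 3c + d = -134
  a + b + c + d = 2
  8a + 4b + 2c + d = 41
  216a + 36b + 6c + d = 1117
Solving the system yields a = 5, b = 1, c = 1, d = -5.
So g(x) = 5x^3 + x^2 + x - 5.
The coefficient of x is 1.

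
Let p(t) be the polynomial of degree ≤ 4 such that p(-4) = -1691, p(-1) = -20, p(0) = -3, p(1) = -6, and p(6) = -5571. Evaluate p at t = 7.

Write p(t) = at^4 + bt^3 + ct^2 + dt + e. Substituting each data point gives a linear system:
  256a - 64b + 16c - 4d + e = -1691
  a - b + c - d + e = -20
  e = -3
  a + b + c + d + e = -6
  1296a + 216b + 36c + 6d + e = -5571
Solving the system yields a = -5, b = 5, c = -5, d = 2, e = -3.
So p(t) = -5t^4 + 5t^3 - 5t^2 + 2t - 3.
Then p(7) = -10524.

-10524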